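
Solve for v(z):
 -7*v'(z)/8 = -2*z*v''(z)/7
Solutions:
 v(z) = C1 + C2*z^(65/16)


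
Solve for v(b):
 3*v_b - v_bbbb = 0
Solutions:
 v(b) = C1 + C4*exp(3^(1/3)*b) + (C2*sin(3^(5/6)*b/2) + C3*cos(3^(5/6)*b/2))*exp(-3^(1/3)*b/2)


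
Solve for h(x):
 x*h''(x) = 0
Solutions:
 h(x) = C1 + C2*x


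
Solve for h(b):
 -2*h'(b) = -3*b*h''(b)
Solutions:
 h(b) = C1 + C2*b^(5/3)


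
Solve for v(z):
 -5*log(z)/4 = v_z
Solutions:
 v(z) = C1 - 5*z*log(z)/4 + 5*z/4


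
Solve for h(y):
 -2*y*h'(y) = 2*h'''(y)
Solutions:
 h(y) = C1 + Integral(C2*airyai(-y) + C3*airybi(-y), y)


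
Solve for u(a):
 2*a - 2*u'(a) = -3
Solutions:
 u(a) = C1 + a^2/2 + 3*a/2


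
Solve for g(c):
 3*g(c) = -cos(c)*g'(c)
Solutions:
 g(c) = C1*(sin(c) - 1)^(3/2)/(sin(c) + 1)^(3/2)


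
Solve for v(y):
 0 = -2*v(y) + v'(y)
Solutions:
 v(y) = C1*exp(2*y)


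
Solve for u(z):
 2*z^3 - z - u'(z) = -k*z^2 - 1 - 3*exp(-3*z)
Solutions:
 u(z) = C1 + k*z^3/3 + z^4/2 - z^2/2 + z - exp(-3*z)


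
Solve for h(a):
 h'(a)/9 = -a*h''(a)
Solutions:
 h(a) = C1 + C2*a^(8/9)


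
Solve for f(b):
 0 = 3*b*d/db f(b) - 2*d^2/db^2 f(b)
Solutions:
 f(b) = C1 + C2*erfi(sqrt(3)*b/2)


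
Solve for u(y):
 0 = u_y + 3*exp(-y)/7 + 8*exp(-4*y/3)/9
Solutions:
 u(y) = C1 + 3*exp(-y)/7 + 2*exp(-4*y/3)/3


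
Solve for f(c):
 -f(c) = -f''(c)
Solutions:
 f(c) = C1*exp(-c) + C2*exp(c)


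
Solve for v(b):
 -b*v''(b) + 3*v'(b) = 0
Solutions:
 v(b) = C1 + C2*b^4


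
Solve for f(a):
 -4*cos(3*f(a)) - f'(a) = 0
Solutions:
 f(a) = -asin((C1 + exp(24*a))/(C1 - exp(24*a)))/3 + pi/3
 f(a) = asin((C1 + exp(24*a))/(C1 - exp(24*a)))/3


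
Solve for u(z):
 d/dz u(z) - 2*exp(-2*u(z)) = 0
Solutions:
 u(z) = log(-sqrt(C1 + 4*z))
 u(z) = log(C1 + 4*z)/2


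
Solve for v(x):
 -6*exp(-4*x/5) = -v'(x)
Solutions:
 v(x) = C1 - 15*exp(-4*x/5)/2


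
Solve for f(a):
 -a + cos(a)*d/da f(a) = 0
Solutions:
 f(a) = C1 + Integral(a/cos(a), a)


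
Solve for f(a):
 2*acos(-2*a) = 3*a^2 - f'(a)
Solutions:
 f(a) = C1 + a^3 - 2*a*acos(-2*a) - sqrt(1 - 4*a^2)


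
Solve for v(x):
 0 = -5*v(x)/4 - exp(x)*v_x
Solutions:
 v(x) = C1*exp(5*exp(-x)/4)


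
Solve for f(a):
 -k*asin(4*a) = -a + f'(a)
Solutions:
 f(a) = C1 + a^2/2 - k*(a*asin(4*a) + sqrt(1 - 16*a^2)/4)


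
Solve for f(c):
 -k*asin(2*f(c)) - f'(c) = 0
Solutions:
 Integral(1/asin(2*_y), (_y, f(c))) = C1 - c*k


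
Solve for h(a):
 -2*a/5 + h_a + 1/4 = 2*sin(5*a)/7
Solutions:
 h(a) = C1 + a^2/5 - a/4 - 2*cos(5*a)/35


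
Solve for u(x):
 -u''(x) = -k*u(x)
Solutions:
 u(x) = C1*exp(-sqrt(k)*x) + C2*exp(sqrt(k)*x)


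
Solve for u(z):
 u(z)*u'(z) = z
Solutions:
 u(z) = -sqrt(C1 + z^2)
 u(z) = sqrt(C1 + z^2)


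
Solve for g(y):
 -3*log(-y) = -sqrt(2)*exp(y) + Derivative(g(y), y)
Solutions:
 g(y) = C1 - 3*y*log(-y) + 3*y + sqrt(2)*exp(y)


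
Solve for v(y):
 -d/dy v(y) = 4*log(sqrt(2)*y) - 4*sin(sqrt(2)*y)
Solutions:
 v(y) = C1 - 4*y*log(y) - 2*y*log(2) + 4*y - 2*sqrt(2)*cos(sqrt(2)*y)


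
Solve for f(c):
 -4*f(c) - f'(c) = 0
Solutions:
 f(c) = C1*exp(-4*c)


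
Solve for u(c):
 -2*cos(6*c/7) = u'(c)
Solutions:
 u(c) = C1 - 7*sin(6*c/7)/3


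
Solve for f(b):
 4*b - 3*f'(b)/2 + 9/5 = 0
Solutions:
 f(b) = C1 + 4*b^2/3 + 6*b/5


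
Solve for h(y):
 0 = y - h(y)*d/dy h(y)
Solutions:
 h(y) = -sqrt(C1 + y^2)
 h(y) = sqrt(C1 + y^2)


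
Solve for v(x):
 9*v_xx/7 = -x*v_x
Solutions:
 v(x) = C1 + C2*erf(sqrt(14)*x/6)


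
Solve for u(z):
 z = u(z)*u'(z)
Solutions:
 u(z) = -sqrt(C1 + z^2)
 u(z) = sqrt(C1 + z^2)


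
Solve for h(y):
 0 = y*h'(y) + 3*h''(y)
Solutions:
 h(y) = C1 + C2*erf(sqrt(6)*y/6)


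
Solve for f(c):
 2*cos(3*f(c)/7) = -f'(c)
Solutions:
 2*c - 7*log(sin(3*f(c)/7) - 1)/6 + 7*log(sin(3*f(c)/7) + 1)/6 = C1


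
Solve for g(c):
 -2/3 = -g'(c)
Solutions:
 g(c) = C1 + 2*c/3


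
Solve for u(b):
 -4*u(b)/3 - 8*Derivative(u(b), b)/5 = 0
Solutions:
 u(b) = C1*exp(-5*b/6)


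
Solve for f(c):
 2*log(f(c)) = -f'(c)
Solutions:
 li(f(c)) = C1 - 2*c


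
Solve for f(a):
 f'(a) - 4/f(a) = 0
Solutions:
 f(a) = -sqrt(C1 + 8*a)
 f(a) = sqrt(C1 + 8*a)


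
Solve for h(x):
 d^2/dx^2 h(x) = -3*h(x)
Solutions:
 h(x) = C1*sin(sqrt(3)*x) + C2*cos(sqrt(3)*x)


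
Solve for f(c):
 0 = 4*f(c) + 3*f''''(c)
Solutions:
 f(c) = (C1*sin(3^(3/4)*c/3) + C2*cos(3^(3/4)*c/3))*exp(-3^(3/4)*c/3) + (C3*sin(3^(3/4)*c/3) + C4*cos(3^(3/4)*c/3))*exp(3^(3/4)*c/3)


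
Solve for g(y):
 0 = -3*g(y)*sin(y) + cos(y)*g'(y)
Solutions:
 g(y) = C1/cos(y)^3


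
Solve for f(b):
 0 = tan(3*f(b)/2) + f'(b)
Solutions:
 f(b) = -2*asin(C1*exp(-3*b/2))/3 + 2*pi/3
 f(b) = 2*asin(C1*exp(-3*b/2))/3


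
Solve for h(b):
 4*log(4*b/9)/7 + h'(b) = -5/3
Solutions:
 h(b) = C1 - 4*b*log(b)/7 - 23*b/21 - 8*b*log(2)/7 + 8*b*log(3)/7


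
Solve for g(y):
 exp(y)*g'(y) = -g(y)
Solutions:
 g(y) = C1*exp(exp(-y))


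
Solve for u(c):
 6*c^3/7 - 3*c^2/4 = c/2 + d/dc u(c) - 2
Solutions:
 u(c) = C1 + 3*c^4/14 - c^3/4 - c^2/4 + 2*c


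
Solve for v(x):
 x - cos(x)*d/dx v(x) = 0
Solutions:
 v(x) = C1 + Integral(x/cos(x), x)


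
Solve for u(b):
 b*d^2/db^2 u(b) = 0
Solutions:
 u(b) = C1 + C2*b


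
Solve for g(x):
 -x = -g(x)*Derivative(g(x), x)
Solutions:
 g(x) = -sqrt(C1 + x^2)
 g(x) = sqrt(C1 + x^2)


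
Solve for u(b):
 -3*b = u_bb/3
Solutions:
 u(b) = C1 + C2*b - 3*b^3/2


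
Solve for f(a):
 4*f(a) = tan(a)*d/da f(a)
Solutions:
 f(a) = C1*sin(a)^4


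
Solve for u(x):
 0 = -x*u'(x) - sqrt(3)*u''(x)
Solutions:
 u(x) = C1 + C2*erf(sqrt(2)*3^(3/4)*x/6)


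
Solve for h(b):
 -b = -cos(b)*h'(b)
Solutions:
 h(b) = C1 + Integral(b/cos(b), b)


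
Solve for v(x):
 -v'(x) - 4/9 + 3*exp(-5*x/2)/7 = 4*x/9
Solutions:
 v(x) = C1 - 2*x^2/9 - 4*x/9 - 6*exp(-5*x/2)/35


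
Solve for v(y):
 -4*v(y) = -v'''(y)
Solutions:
 v(y) = C3*exp(2^(2/3)*y) + (C1*sin(2^(2/3)*sqrt(3)*y/2) + C2*cos(2^(2/3)*sqrt(3)*y/2))*exp(-2^(2/3)*y/2)


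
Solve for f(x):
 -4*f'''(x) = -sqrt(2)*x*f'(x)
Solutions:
 f(x) = C1 + Integral(C2*airyai(sqrt(2)*x/2) + C3*airybi(sqrt(2)*x/2), x)


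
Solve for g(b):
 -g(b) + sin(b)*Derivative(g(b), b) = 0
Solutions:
 g(b) = C1*sqrt(cos(b) - 1)/sqrt(cos(b) + 1)


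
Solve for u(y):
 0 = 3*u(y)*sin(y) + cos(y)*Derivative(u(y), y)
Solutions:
 u(y) = C1*cos(y)^3


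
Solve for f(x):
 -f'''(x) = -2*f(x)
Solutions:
 f(x) = C3*exp(2^(1/3)*x) + (C1*sin(2^(1/3)*sqrt(3)*x/2) + C2*cos(2^(1/3)*sqrt(3)*x/2))*exp(-2^(1/3)*x/2)


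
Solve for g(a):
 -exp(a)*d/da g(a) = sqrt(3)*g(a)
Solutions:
 g(a) = C1*exp(sqrt(3)*exp(-a))


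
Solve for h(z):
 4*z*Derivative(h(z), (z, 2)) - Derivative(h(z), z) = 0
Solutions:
 h(z) = C1 + C2*z^(5/4)


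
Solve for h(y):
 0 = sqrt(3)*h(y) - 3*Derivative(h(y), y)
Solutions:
 h(y) = C1*exp(sqrt(3)*y/3)


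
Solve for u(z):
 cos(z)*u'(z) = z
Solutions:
 u(z) = C1 + Integral(z/cos(z), z)


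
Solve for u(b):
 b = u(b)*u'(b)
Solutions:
 u(b) = -sqrt(C1 + b^2)
 u(b) = sqrt(C1 + b^2)


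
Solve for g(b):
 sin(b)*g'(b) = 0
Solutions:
 g(b) = C1


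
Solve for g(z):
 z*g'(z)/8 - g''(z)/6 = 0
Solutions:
 g(z) = C1 + C2*erfi(sqrt(6)*z/4)


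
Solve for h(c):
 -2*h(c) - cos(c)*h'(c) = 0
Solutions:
 h(c) = C1*(sin(c) - 1)/(sin(c) + 1)


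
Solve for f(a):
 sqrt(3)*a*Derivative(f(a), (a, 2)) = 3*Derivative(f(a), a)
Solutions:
 f(a) = C1 + C2*a^(1 + sqrt(3))


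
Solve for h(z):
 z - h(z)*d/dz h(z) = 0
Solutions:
 h(z) = -sqrt(C1 + z^2)
 h(z) = sqrt(C1 + z^2)


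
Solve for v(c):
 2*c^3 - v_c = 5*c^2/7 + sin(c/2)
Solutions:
 v(c) = C1 + c^4/2 - 5*c^3/21 + 2*cos(c/2)


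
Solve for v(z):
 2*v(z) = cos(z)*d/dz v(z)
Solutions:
 v(z) = C1*(sin(z) + 1)/(sin(z) - 1)


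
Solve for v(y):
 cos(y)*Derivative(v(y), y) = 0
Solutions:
 v(y) = C1


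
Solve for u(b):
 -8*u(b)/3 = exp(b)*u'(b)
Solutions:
 u(b) = C1*exp(8*exp(-b)/3)


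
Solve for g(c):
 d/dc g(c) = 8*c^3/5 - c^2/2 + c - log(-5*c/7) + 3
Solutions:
 g(c) = C1 + 2*c^4/5 - c^3/6 + c^2/2 - c*log(-c) + c*(-log(5) + log(7) + 4)


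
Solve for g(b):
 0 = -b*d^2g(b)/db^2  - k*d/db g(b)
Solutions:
 g(b) = C1 + b^(1 - re(k))*(C2*sin(log(b)*Abs(im(k))) + C3*cos(log(b)*im(k)))


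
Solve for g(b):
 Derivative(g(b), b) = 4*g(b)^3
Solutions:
 g(b) = -sqrt(2)*sqrt(-1/(C1 + 4*b))/2
 g(b) = sqrt(2)*sqrt(-1/(C1 + 4*b))/2


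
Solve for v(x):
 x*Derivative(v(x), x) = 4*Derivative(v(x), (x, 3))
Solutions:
 v(x) = C1 + Integral(C2*airyai(2^(1/3)*x/2) + C3*airybi(2^(1/3)*x/2), x)


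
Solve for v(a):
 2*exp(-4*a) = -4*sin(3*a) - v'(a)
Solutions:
 v(a) = C1 + 4*cos(3*a)/3 + exp(-4*a)/2


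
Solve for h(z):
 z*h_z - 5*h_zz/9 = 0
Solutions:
 h(z) = C1 + C2*erfi(3*sqrt(10)*z/10)


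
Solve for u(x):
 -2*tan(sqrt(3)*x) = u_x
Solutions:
 u(x) = C1 + 2*sqrt(3)*log(cos(sqrt(3)*x))/3


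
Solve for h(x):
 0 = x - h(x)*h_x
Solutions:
 h(x) = -sqrt(C1 + x^2)
 h(x) = sqrt(C1 + x^2)


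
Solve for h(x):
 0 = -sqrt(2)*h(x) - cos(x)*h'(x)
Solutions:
 h(x) = C1*(sin(x) - 1)^(sqrt(2)/2)/(sin(x) + 1)^(sqrt(2)/2)


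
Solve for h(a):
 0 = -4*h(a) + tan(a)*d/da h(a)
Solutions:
 h(a) = C1*sin(a)^4


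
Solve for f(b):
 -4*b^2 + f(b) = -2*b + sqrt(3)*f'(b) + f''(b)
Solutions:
 f(b) = C1*exp(b*(-sqrt(3) + sqrt(7))/2) + C2*exp(-b*(sqrt(3) + sqrt(7))/2) + 4*b^2 - 2*b + 8*sqrt(3)*b - 2*sqrt(3) + 32


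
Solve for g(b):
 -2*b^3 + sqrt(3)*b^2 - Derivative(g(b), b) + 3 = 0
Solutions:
 g(b) = C1 - b^4/2 + sqrt(3)*b^3/3 + 3*b


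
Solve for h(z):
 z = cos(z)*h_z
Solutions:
 h(z) = C1 + Integral(z/cos(z), z)


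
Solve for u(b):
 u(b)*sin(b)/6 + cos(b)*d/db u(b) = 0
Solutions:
 u(b) = C1*cos(b)^(1/6)


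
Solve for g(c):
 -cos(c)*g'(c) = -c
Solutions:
 g(c) = C1 + Integral(c/cos(c), c)


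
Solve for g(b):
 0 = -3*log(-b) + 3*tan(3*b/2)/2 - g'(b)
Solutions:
 g(b) = C1 - 3*b*log(-b) + 3*b - log(cos(3*b/2))


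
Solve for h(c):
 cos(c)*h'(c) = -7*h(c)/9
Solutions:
 h(c) = C1*(sin(c) - 1)^(7/18)/(sin(c) + 1)^(7/18)


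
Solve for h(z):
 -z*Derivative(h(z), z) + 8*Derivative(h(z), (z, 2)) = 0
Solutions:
 h(z) = C1 + C2*erfi(z/4)


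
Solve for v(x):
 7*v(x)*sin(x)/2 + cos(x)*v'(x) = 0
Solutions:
 v(x) = C1*cos(x)^(7/2)


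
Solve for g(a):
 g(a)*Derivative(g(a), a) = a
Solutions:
 g(a) = -sqrt(C1 + a^2)
 g(a) = sqrt(C1 + a^2)


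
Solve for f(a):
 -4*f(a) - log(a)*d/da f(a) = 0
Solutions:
 f(a) = C1*exp(-4*li(a))


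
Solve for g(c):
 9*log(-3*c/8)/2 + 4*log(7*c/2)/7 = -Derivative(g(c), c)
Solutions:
 g(c) = C1 - 71*c*log(c)/14 + c*(-63*log(3) - 8*log(7) + 71 + 197*log(2) - 63*I*pi)/14


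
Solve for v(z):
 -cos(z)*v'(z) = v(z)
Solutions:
 v(z) = C1*sqrt(sin(z) - 1)/sqrt(sin(z) + 1)


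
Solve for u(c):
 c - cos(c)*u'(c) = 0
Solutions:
 u(c) = C1 + Integral(c/cos(c), c)


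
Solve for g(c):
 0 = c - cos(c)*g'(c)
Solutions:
 g(c) = C1 + Integral(c/cos(c), c)


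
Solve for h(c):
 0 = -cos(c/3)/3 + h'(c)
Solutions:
 h(c) = C1 + sin(c/3)


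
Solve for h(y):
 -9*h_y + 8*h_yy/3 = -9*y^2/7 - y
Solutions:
 h(y) = C1 + C2*exp(27*y/8) + y^3/21 + 37*y^2/378 + 296*y/5103


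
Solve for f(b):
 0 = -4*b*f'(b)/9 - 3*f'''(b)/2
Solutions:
 f(b) = C1 + Integral(C2*airyai(-2*b/3) + C3*airybi(-2*b/3), b)


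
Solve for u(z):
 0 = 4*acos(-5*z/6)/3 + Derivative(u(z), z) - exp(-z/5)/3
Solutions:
 u(z) = C1 - 4*z*acos(-5*z/6)/3 - 4*sqrt(36 - 25*z^2)/15 - 5*exp(-z/5)/3


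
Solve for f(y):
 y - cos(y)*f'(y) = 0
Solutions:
 f(y) = C1 + Integral(y/cos(y), y)


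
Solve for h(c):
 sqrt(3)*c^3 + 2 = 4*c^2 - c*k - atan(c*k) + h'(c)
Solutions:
 h(c) = C1 + sqrt(3)*c^4/4 - 4*c^3/3 + c^2*k/2 + 2*c + Piecewise((c*atan(c*k) - log(c^2*k^2 + 1)/(2*k), Ne(k, 0)), (0, True))


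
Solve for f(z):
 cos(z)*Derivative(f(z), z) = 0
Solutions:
 f(z) = C1


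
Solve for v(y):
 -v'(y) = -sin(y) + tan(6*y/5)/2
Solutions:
 v(y) = C1 + 5*log(cos(6*y/5))/12 - cos(y)


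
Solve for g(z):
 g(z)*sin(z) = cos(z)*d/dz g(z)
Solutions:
 g(z) = C1/cos(z)


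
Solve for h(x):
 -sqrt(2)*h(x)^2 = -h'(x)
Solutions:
 h(x) = -1/(C1 + sqrt(2)*x)


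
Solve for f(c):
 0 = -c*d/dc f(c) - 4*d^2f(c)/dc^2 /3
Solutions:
 f(c) = C1 + C2*erf(sqrt(6)*c/4)


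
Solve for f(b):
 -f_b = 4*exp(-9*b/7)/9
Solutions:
 f(b) = C1 + 28*exp(-9*b/7)/81


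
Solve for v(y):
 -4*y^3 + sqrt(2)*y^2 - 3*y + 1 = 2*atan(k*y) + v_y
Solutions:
 v(y) = C1 - y^4 + sqrt(2)*y^3/3 - 3*y^2/2 + y - 2*Piecewise((y*atan(k*y) - log(k^2*y^2 + 1)/(2*k), Ne(k, 0)), (0, True))


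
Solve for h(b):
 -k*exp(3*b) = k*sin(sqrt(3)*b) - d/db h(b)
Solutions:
 h(b) = C1 + k*exp(3*b)/3 - sqrt(3)*k*cos(sqrt(3)*b)/3


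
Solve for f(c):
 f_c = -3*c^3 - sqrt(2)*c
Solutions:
 f(c) = C1 - 3*c^4/4 - sqrt(2)*c^2/2


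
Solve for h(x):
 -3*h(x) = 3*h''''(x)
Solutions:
 h(x) = (C1*sin(sqrt(2)*x/2) + C2*cos(sqrt(2)*x/2))*exp(-sqrt(2)*x/2) + (C3*sin(sqrt(2)*x/2) + C4*cos(sqrt(2)*x/2))*exp(sqrt(2)*x/2)


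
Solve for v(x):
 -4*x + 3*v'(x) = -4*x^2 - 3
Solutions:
 v(x) = C1 - 4*x^3/9 + 2*x^2/3 - x


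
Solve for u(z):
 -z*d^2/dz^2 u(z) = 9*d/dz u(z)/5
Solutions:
 u(z) = C1 + C2/z^(4/5)


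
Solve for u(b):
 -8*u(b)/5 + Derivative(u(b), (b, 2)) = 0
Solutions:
 u(b) = C1*exp(-2*sqrt(10)*b/5) + C2*exp(2*sqrt(10)*b/5)


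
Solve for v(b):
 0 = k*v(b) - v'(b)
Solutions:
 v(b) = C1*exp(b*k)


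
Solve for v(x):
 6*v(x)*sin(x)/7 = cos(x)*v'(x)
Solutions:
 v(x) = C1/cos(x)^(6/7)


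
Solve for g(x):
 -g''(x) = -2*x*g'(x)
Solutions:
 g(x) = C1 + C2*erfi(x)


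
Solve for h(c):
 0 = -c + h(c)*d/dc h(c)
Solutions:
 h(c) = -sqrt(C1 + c^2)
 h(c) = sqrt(C1 + c^2)


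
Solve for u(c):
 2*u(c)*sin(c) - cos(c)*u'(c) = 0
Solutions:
 u(c) = C1/cos(c)^2


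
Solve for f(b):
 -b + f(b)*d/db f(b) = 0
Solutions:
 f(b) = -sqrt(C1 + b^2)
 f(b) = sqrt(C1 + b^2)


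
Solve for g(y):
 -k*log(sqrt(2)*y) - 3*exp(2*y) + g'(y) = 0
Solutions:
 g(y) = C1 + k*y*log(y) + k*y*(-1 + log(2)/2) + 3*exp(2*y)/2


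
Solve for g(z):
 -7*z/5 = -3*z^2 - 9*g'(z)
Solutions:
 g(z) = C1 - z^3/9 + 7*z^2/90


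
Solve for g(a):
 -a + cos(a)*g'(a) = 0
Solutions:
 g(a) = C1 + Integral(a/cos(a), a)


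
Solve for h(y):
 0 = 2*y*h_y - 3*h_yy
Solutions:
 h(y) = C1 + C2*erfi(sqrt(3)*y/3)


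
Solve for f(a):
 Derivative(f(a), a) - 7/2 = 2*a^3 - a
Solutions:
 f(a) = C1 + a^4/2 - a^2/2 + 7*a/2


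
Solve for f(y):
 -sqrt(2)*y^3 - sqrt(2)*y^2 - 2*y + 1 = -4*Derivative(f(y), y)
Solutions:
 f(y) = C1 + sqrt(2)*y^4/16 + sqrt(2)*y^3/12 + y^2/4 - y/4


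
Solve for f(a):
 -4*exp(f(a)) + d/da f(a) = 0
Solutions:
 f(a) = log(-1/(C1 + 4*a))


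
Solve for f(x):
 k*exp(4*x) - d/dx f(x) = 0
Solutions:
 f(x) = C1 + k*exp(4*x)/4


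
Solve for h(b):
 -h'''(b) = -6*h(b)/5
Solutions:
 h(b) = C3*exp(5^(2/3)*6^(1/3)*b/5) + (C1*sin(2^(1/3)*3^(5/6)*5^(2/3)*b/10) + C2*cos(2^(1/3)*3^(5/6)*5^(2/3)*b/10))*exp(-5^(2/3)*6^(1/3)*b/10)


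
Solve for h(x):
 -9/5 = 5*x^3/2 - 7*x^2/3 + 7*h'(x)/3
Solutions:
 h(x) = C1 - 15*x^4/56 + x^3/3 - 27*x/35


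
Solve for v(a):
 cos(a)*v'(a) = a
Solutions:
 v(a) = C1 + Integral(a/cos(a), a)


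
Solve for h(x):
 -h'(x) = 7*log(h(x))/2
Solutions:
 li(h(x)) = C1 - 7*x/2


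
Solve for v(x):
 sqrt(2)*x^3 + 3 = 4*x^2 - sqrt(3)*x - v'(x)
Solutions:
 v(x) = C1 - sqrt(2)*x^4/4 + 4*x^3/3 - sqrt(3)*x^2/2 - 3*x


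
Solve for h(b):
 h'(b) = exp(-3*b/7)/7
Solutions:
 h(b) = C1 - exp(-3*b/7)/3


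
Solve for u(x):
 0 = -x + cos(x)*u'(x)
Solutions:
 u(x) = C1 + Integral(x/cos(x), x)


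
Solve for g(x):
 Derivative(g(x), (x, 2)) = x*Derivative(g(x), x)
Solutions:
 g(x) = C1 + C2*erfi(sqrt(2)*x/2)


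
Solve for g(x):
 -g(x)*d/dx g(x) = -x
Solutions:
 g(x) = -sqrt(C1 + x^2)
 g(x) = sqrt(C1 + x^2)


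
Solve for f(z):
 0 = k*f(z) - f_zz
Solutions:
 f(z) = C1*exp(-sqrt(k)*z) + C2*exp(sqrt(k)*z)


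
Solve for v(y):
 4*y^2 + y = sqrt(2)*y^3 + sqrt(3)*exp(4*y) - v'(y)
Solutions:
 v(y) = C1 + sqrt(2)*y^4/4 - 4*y^3/3 - y^2/2 + sqrt(3)*exp(4*y)/4


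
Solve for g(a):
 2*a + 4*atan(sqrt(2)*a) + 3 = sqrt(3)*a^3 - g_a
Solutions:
 g(a) = C1 + sqrt(3)*a^4/4 - a^2 - 4*a*atan(sqrt(2)*a) - 3*a + sqrt(2)*log(2*a^2 + 1)


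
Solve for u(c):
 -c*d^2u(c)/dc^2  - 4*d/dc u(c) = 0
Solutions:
 u(c) = C1 + C2/c^3


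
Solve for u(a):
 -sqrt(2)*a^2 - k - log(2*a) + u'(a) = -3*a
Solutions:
 u(a) = C1 + sqrt(2)*a^3/3 - 3*a^2/2 + a*k + a*log(a) - a + a*log(2)


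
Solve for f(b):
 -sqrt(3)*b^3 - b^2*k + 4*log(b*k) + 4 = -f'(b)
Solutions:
 f(b) = C1 + sqrt(3)*b^4/4 + b^3*k/3 - 4*b*log(b*k)


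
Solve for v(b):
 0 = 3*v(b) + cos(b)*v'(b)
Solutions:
 v(b) = C1*(sin(b) - 1)^(3/2)/(sin(b) + 1)^(3/2)


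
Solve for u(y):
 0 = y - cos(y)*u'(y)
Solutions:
 u(y) = C1 + Integral(y/cos(y), y)


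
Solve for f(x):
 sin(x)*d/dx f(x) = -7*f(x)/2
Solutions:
 f(x) = C1*(cos(x) + 1)^(7/4)/(cos(x) - 1)^(7/4)


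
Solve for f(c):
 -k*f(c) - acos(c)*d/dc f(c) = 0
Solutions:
 f(c) = C1*exp(-k*Integral(1/acos(c), c))


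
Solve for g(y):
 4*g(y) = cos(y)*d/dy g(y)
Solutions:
 g(y) = C1*(sin(y)^2 + 2*sin(y) + 1)/(sin(y)^2 - 2*sin(y) + 1)


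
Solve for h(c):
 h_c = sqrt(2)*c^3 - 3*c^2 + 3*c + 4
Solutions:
 h(c) = C1 + sqrt(2)*c^4/4 - c^3 + 3*c^2/2 + 4*c


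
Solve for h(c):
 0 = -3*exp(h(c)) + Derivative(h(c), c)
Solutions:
 h(c) = log(-1/(C1 + 3*c))


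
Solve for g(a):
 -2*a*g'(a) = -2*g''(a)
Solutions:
 g(a) = C1 + C2*erfi(sqrt(2)*a/2)


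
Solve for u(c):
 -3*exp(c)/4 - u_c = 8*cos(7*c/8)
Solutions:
 u(c) = C1 - 3*exp(c)/4 - 64*sin(7*c/8)/7


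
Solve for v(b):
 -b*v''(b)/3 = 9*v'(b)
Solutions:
 v(b) = C1 + C2/b^26


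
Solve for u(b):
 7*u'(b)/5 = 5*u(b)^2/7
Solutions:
 u(b) = -49/(C1 + 25*b)


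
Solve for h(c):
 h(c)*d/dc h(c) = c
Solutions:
 h(c) = -sqrt(C1 + c^2)
 h(c) = sqrt(C1 + c^2)


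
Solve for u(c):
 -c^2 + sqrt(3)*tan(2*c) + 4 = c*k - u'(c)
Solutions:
 u(c) = C1 + c^3/3 + c^2*k/2 - 4*c + sqrt(3)*log(cos(2*c))/2


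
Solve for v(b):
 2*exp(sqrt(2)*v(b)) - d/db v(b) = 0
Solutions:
 v(b) = sqrt(2)*(2*log(-1/(C1 + 2*b)) - log(2))/4


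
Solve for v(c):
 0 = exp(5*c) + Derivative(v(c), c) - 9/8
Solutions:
 v(c) = C1 + 9*c/8 - exp(5*c)/5


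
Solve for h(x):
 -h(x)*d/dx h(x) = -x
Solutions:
 h(x) = -sqrt(C1 + x^2)
 h(x) = sqrt(C1 + x^2)


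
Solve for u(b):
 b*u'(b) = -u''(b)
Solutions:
 u(b) = C1 + C2*erf(sqrt(2)*b/2)


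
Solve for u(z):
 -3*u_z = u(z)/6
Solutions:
 u(z) = C1*exp(-z/18)


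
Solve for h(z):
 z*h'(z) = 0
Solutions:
 h(z) = C1


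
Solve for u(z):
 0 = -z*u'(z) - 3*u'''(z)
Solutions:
 u(z) = C1 + Integral(C2*airyai(-3^(2/3)*z/3) + C3*airybi(-3^(2/3)*z/3), z)


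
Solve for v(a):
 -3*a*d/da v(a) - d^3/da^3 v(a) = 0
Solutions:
 v(a) = C1 + Integral(C2*airyai(-3^(1/3)*a) + C3*airybi(-3^(1/3)*a), a)


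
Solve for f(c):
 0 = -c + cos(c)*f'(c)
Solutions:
 f(c) = C1 + Integral(c/cos(c), c)


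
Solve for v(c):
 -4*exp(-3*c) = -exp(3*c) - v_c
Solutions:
 v(c) = C1 - exp(3*c)/3 - 4*exp(-3*c)/3


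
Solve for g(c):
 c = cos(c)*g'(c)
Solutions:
 g(c) = C1 + Integral(c/cos(c), c)


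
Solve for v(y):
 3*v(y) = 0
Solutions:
 v(y) = 0


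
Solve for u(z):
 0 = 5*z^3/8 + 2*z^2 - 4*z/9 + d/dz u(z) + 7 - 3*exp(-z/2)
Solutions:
 u(z) = C1 - 5*z^4/32 - 2*z^3/3 + 2*z^2/9 - 7*z - 6*exp(-z/2)


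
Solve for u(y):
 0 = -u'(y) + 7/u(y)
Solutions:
 u(y) = -sqrt(C1 + 14*y)
 u(y) = sqrt(C1 + 14*y)


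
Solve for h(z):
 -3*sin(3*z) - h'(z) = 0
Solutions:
 h(z) = C1 + cos(3*z)


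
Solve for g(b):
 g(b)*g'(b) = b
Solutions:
 g(b) = -sqrt(C1 + b^2)
 g(b) = sqrt(C1 + b^2)


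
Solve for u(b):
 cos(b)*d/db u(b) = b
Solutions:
 u(b) = C1 + Integral(b/cos(b), b)


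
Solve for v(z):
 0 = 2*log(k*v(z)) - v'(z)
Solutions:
 li(k*v(z))/k = C1 + 2*z


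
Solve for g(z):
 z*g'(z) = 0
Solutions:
 g(z) = C1


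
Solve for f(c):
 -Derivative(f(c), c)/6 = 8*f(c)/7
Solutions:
 f(c) = C1*exp(-48*c/7)


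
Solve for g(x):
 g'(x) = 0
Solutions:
 g(x) = C1


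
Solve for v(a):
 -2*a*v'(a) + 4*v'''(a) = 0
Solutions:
 v(a) = C1 + Integral(C2*airyai(2^(2/3)*a/2) + C3*airybi(2^(2/3)*a/2), a)


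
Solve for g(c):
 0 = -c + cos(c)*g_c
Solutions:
 g(c) = C1 + Integral(c/cos(c), c)


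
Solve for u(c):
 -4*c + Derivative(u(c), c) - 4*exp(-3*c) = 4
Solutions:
 u(c) = C1 + 2*c^2 + 4*c - 4*exp(-3*c)/3


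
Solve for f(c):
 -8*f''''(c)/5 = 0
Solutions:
 f(c) = C1 + C2*c + C3*c^2 + C4*c^3


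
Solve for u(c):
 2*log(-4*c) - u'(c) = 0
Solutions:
 u(c) = C1 + 2*c*log(-c) + 2*c*(-1 + 2*log(2))


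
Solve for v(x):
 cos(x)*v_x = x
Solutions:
 v(x) = C1 + Integral(x/cos(x), x)


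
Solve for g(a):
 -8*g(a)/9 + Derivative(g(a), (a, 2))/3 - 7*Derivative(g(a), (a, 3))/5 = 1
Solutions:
 g(a) = C1*exp(a*(5*5^(2/3)/(126*sqrt(15826) + 15851)^(1/3) + 10 + 5^(1/3)*(126*sqrt(15826) + 15851)^(1/3))/126)*sin(sqrt(3)*5^(1/3)*a*(-(126*sqrt(15826) + 15851)^(1/3) + 5*5^(1/3)/(126*sqrt(15826) + 15851)^(1/3))/126) + C2*exp(a*(5*5^(2/3)/(126*sqrt(15826) + 15851)^(1/3) + 10 + 5^(1/3)*(126*sqrt(15826) + 15851)^(1/3))/126)*cos(sqrt(3)*5^(1/3)*a*(-(126*sqrt(15826) + 15851)^(1/3) + 5*5^(1/3)/(126*sqrt(15826) + 15851)^(1/3))/126) + C3*exp(a*(-5^(1/3)*(126*sqrt(15826) + 15851)^(1/3) - 5*5^(2/3)/(126*sqrt(15826) + 15851)^(1/3) + 5)/63) - 9/8


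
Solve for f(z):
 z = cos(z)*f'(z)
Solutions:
 f(z) = C1 + Integral(z/cos(z), z)


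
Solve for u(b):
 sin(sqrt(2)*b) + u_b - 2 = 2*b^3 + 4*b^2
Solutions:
 u(b) = C1 + b^4/2 + 4*b^3/3 + 2*b + sqrt(2)*cos(sqrt(2)*b)/2


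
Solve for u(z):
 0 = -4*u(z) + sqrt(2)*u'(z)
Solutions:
 u(z) = C1*exp(2*sqrt(2)*z)


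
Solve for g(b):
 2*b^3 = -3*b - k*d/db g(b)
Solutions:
 g(b) = C1 - b^4/(2*k) - 3*b^2/(2*k)


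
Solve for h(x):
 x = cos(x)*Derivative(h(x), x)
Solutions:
 h(x) = C1 + Integral(x/cos(x), x)


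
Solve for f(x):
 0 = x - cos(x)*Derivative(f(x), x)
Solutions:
 f(x) = C1 + Integral(x/cos(x), x)


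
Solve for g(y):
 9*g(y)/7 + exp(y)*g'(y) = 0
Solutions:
 g(y) = C1*exp(9*exp(-y)/7)


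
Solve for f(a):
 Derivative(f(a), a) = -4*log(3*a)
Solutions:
 f(a) = C1 - 4*a*log(a) - a*log(81) + 4*a


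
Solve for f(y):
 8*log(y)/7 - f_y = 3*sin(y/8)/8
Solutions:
 f(y) = C1 + 8*y*log(y)/7 - 8*y/7 + 3*cos(y/8)


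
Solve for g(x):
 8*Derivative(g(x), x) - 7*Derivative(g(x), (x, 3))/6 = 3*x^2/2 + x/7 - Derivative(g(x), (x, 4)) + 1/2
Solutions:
 g(x) = C1 + C2*exp(x*(49/(sqrt(11321) + 22985/216)^(1/3) + 84 + 36*(sqrt(11321) + 22985/216)^(1/3))/216)*sin(sqrt(3)*x*(-36*(sqrt(11321) + 22985/216)^(1/3) + 49/(sqrt(11321) + 22985/216)^(1/3))/216) + C3*exp(x*(49/(sqrt(11321) + 22985/216)^(1/3) + 84 + 36*(sqrt(11321) + 22985/216)^(1/3))/216)*cos(sqrt(3)*x*(-36*(sqrt(11321) + 22985/216)^(1/3) + 49/(sqrt(11321) + 22985/216)^(1/3))/216) + C4*exp(x*(-36*(sqrt(11321) + 22985/216)^(1/3) - 49/(sqrt(11321) + 22985/216)^(1/3) + 42)/108) + x^3/16 + x^2/112 + 15*x/128


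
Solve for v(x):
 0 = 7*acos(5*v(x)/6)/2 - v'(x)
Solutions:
 Integral(1/acos(5*_y/6), (_y, v(x))) = C1 + 7*x/2


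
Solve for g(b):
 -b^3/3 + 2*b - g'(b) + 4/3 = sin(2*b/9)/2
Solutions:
 g(b) = C1 - b^4/12 + b^2 + 4*b/3 + 9*cos(2*b/9)/4


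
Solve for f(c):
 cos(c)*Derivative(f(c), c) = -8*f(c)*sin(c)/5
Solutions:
 f(c) = C1*cos(c)^(8/5)


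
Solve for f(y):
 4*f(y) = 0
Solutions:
 f(y) = 0


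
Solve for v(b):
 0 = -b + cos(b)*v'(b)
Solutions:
 v(b) = C1 + Integral(b/cos(b), b)


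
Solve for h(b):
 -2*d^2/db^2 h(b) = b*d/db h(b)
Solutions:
 h(b) = C1 + C2*erf(b/2)


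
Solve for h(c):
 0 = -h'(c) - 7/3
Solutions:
 h(c) = C1 - 7*c/3


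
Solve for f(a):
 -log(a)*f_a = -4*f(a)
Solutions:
 f(a) = C1*exp(4*li(a))


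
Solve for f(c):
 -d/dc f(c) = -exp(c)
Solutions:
 f(c) = C1 + exp(c)


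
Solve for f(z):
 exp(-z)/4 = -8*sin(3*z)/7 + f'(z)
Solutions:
 f(z) = C1 - 8*cos(3*z)/21 - exp(-z)/4


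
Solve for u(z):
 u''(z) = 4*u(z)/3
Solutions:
 u(z) = C1*exp(-2*sqrt(3)*z/3) + C2*exp(2*sqrt(3)*z/3)


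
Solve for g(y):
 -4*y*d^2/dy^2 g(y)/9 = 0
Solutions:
 g(y) = C1 + C2*y


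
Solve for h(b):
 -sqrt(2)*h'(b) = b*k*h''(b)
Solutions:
 h(b) = C1 + b^(((re(k) - sqrt(2))*re(k) + im(k)^2)/(re(k)^2 + im(k)^2))*(C2*sin(sqrt(2)*log(b)*Abs(im(k))/(re(k)^2 + im(k)^2)) + C3*cos(sqrt(2)*log(b)*im(k)/(re(k)^2 + im(k)^2)))


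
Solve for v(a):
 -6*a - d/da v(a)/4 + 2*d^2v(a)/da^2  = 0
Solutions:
 v(a) = C1 + C2*exp(a/8) - 12*a^2 - 192*a


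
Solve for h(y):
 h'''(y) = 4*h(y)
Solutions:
 h(y) = C3*exp(2^(2/3)*y) + (C1*sin(2^(2/3)*sqrt(3)*y/2) + C2*cos(2^(2/3)*sqrt(3)*y/2))*exp(-2^(2/3)*y/2)


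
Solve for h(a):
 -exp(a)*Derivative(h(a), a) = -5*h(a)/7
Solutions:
 h(a) = C1*exp(-5*exp(-a)/7)


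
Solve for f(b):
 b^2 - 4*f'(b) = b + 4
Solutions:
 f(b) = C1 + b^3/12 - b^2/8 - b


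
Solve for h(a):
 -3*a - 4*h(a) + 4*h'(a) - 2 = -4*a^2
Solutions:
 h(a) = C1*exp(a) + a^2 + 5*a/4 + 3/4


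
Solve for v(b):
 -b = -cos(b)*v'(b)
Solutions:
 v(b) = C1 + Integral(b/cos(b), b)


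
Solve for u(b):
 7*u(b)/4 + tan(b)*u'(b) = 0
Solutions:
 u(b) = C1/sin(b)^(7/4)


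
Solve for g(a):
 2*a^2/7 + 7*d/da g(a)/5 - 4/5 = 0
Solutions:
 g(a) = C1 - 10*a^3/147 + 4*a/7


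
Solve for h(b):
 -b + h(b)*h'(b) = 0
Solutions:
 h(b) = -sqrt(C1 + b^2)
 h(b) = sqrt(C1 + b^2)


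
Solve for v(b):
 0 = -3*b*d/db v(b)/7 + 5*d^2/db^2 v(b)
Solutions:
 v(b) = C1 + C2*erfi(sqrt(210)*b/70)


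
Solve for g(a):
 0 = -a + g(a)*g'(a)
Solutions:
 g(a) = -sqrt(C1 + a^2)
 g(a) = sqrt(C1 + a^2)


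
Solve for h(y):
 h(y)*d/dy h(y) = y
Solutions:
 h(y) = -sqrt(C1 + y^2)
 h(y) = sqrt(C1 + y^2)


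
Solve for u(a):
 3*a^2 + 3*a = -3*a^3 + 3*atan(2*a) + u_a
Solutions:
 u(a) = C1 + 3*a^4/4 + a^3 + 3*a^2/2 - 3*a*atan(2*a) + 3*log(4*a^2 + 1)/4


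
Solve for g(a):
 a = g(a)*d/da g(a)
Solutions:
 g(a) = -sqrt(C1 + a^2)
 g(a) = sqrt(C1 + a^2)


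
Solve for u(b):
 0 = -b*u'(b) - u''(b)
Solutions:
 u(b) = C1 + C2*erf(sqrt(2)*b/2)


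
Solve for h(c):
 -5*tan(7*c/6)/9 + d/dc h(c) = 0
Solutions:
 h(c) = C1 - 10*log(cos(7*c/6))/21


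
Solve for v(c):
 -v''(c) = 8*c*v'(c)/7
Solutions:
 v(c) = C1 + C2*erf(2*sqrt(7)*c/7)


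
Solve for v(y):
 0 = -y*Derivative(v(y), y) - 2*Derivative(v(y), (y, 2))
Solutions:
 v(y) = C1 + C2*erf(y/2)


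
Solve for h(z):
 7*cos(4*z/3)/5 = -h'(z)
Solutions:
 h(z) = C1 - 21*sin(4*z/3)/20


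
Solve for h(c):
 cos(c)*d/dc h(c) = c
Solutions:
 h(c) = C1 + Integral(c/cos(c), c)


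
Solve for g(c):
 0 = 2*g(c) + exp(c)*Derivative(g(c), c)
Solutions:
 g(c) = C1*exp(2*exp(-c))


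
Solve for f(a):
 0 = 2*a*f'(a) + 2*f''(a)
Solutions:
 f(a) = C1 + C2*erf(sqrt(2)*a/2)


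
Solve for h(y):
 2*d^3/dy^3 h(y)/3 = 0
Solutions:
 h(y) = C1 + C2*y + C3*y^2


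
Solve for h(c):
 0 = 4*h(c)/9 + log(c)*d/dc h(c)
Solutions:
 h(c) = C1*exp(-4*li(c)/9)


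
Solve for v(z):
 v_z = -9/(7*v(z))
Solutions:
 v(z) = -sqrt(C1 - 126*z)/7
 v(z) = sqrt(C1 - 126*z)/7


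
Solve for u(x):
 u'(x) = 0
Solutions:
 u(x) = C1


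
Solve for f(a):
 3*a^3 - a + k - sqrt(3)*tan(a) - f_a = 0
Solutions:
 f(a) = C1 + 3*a^4/4 - a^2/2 + a*k + sqrt(3)*log(cos(a))


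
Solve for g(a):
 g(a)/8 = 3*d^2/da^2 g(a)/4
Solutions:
 g(a) = C1*exp(-sqrt(6)*a/6) + C2*exp(sqrt(6)*a/6)


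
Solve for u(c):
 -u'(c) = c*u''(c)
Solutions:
 u(c) = C1 + C2*log(c)


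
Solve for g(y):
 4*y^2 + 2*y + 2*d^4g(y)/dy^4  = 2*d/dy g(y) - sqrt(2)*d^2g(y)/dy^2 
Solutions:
 g(y) = C1 + C2*exp(-y*(-2^(5/6)*3^(2/3)/(9 + sqrt(3)*sqrt(sqrt(2) + 27))^(1/3) + 12^(1/3)*(9 + sqrt(3)*sqrt(sqrt(2) + 27))^(1/3))/12)*sin(3^(1/6)*y*(3*2^(5/6)/(9 + sqrt(3)*sqrt(sqrt(2) + 27))^(1/3) + 6^(2/3)*(9 + sqrt(3)*sqrt(sqrt(2) + 27))^(1/3))/12) + C3*exp(-y*(-2^(5/6)*3^(2/3)/(9 + sqrt(3)*sqrt(sqrt(2) + 27))^(1/3) + 12^(1/3)*(9 + sqrt(3)*sqrt(sqrt(2) + 27))^(1/3))/12)*cos(3^(1/6)*y*(3*2^(5/6)/(9 + sqrt(3)*sqrt(sqrt(2) + 27))^(1/3) + 6^(2/3)*(9 + sqrt(3)*sqrt(sqrt(2) + 27))^(1/3))/12) + C4*exp(y*(-2^(5/6)*3^(2/3)/(9 + sqrt(3)*sqrt(sqrt(2) + 27))^(1/3) + 12^(1/3)*(9 + sqrt(3)*sqrt(sqrt(2) + 27))^(1/3))/6) + 2*y^3/3 + y^2/2 + sqrt(2)*y^2 + sqrt(2)*y/2 + 2*y


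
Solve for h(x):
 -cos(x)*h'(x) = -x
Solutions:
 h(x) = C1 + Integral(x/cos(x), x)


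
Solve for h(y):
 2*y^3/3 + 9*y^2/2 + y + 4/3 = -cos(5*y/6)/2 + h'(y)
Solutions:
 h(y) = C1 + y^4/6 + 3*y^3/2 + y^2/2 + 4*y/3 + 3*sin(5*y/6)/5


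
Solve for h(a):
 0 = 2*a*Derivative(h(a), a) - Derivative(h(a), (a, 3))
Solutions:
 h(a) = C1 + Integral(C2*airyai(2^(1/3)*a) + C3*airybi(2^(1/3)*a), a)


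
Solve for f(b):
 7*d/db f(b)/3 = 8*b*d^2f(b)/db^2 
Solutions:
 f(b) = C1 + C2*b^(31/24)


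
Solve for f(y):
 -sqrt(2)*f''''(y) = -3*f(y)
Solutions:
 f(y) = C1*exp(-2^(7/8)*3^(1/4)*y/2) + C2*exp(2^(7/8)*3^(1/4)*y/2) + C3*sin(2^(7/8)*3^(1/4)*y/2) + C4*cos(2^(7/8)*3^(1/4)*y/2)


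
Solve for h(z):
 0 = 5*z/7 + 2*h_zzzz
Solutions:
 h(z) = C1 + C2*z + C3*z^2 + C4*z^3 - z^5/336


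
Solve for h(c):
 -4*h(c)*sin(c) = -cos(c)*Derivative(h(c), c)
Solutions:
 h(c) = C1/cos(c)^4


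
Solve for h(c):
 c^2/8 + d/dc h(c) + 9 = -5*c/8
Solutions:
 h(c) = C1 - c^3/24 - 5*c^2/16 - 9*c


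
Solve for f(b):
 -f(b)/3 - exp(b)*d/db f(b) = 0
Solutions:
 f(b) = C1*exp(exp(-b)/3)


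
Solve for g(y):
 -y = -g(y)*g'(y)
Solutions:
 g(y) = -sqrt(C1 + y^2)
 g(y) = sqrt(C1 + y^2)


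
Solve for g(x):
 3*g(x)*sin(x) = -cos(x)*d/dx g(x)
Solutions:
 g(x) = C1*cos(x)^3


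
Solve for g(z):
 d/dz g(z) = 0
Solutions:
 g(z) = C1


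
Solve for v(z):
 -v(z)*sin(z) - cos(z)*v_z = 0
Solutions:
 v(z) = C1*cos(z)


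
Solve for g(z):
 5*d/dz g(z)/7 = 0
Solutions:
 g(z) = C1


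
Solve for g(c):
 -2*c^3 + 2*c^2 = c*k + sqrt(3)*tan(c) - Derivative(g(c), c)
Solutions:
 g(c) = C1 + c^4/2 - 2*c^3/3 + c^2*k/2 - sqrt(3)*log(cos(c))


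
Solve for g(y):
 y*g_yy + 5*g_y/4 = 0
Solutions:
 g(y) = C1 + C2/y^(1/4)


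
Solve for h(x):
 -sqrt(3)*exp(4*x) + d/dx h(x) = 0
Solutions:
 h(x) = C1 + sqrt(3)*exp(4*x)/4


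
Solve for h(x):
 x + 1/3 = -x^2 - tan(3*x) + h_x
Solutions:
 h(x) = C1 + x^3/3 + x^2/2 + x/3 - log(cos(3*x))/3


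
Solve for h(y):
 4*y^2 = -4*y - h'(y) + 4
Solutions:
 h(y) = C1 - 4*y^3/3 - 2*y^2 + 4*y


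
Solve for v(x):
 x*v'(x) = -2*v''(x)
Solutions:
 v(x) = C1 + C2*erf(x/2)


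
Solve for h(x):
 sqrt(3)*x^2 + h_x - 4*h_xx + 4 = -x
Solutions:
 h(x) = C1 + C2*exp(x/4) - sqrt(3)*x^3/3 - 4*sqrt(3)*x^2 - x^2/2 - 32*sqrt(3)*x - 8*x


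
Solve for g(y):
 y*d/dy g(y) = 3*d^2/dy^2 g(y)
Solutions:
 g(y) = C1 + C2*erfi(sqrt(6)*y/6)


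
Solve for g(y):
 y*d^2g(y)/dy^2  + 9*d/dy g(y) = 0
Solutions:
 g(y) = C1 + C2/y^8


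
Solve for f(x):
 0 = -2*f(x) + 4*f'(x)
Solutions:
 f(x) = C1*exp(x/2)


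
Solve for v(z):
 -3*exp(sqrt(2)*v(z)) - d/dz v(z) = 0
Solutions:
 v(z) = sqrt(2)*(2*log(1/(C1 + 3*z)) - log(2))/4


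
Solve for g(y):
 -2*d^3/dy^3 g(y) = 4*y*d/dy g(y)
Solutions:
 g(y) = C1 + Integral(C2*airyai(-2^(1/3)*y) + C3*airybi(-2^(1/3)*y), y)


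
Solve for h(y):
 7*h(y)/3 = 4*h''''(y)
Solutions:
 h(y) = C1*exp(-sqrt(2)*3^(3/4)*7^(1/4)*y/6) + C2*exp(sqrt(2)*3^(3/4)*7^(1/4)*y/6) + C3*sin(sqrt(2)*3^(3/4)*7^(1/4)*y/6) + C4*cos(sqrt(2)*3^(3/4)*7^(1/4)*y/6)


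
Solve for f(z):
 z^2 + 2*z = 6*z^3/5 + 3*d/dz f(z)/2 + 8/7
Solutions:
 f(z) = C1 - z^4/5 + 2*z^3/9 + 2*z^2/3 - 16*z/21


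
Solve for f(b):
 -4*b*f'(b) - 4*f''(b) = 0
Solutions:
 f(b) = C1 + C2*erf(sqrt(2)*b/2)


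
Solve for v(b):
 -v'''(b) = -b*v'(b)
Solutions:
 v(b) = C1 + Integral(C2*airyai(b) + C3*airybi(b), b)


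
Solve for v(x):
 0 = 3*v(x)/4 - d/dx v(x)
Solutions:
 v(x) = C1*exp(3*x/4)


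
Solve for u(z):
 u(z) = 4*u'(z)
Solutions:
 u(z) = C1*exp(z/4)


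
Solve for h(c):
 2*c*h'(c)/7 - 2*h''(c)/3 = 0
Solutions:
 h(c) = C1 + C2*erfi(sqrt(42)*c/14)


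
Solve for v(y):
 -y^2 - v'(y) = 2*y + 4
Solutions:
 v(y) = C1 - y^3/3 - y^2 - 4*y


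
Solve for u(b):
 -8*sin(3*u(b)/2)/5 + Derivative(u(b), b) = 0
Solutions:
 -8*b/5 + log(cos(3*u(b)/2) - 1)/3 - log(cos(3*u(b)/2) + 1)/3 = C1


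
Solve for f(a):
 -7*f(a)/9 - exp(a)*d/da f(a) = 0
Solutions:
 f(a) = C1*exp(7*exp(-a)/9)


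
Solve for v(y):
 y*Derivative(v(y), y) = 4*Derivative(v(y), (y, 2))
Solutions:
 v(y) = C1 + C2*erfi(sqrt(2)*y/4)


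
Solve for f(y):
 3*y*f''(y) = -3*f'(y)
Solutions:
 f(y) = C1 + C2*log(y)


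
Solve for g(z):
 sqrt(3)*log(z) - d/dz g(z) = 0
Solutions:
 g(z) = C1 + sqrt(3)*z*log(z) - sqrt(3)*z


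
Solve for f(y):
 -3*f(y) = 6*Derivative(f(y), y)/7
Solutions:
 f(y) = C1*exp(-7*y/2)


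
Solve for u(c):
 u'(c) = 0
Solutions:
 u(c) = C1


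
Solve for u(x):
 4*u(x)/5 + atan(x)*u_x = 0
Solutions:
 u(x) = C1*exp(-4*Integral(1/atan(x), x)/5)


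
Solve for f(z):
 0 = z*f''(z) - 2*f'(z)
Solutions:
 f(z) = C1 + C2*z^3


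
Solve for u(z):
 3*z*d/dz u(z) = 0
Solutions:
 u(z) = C1


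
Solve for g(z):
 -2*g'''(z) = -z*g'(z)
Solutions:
 g(z) = C1 + Integral(C2*airyai(2^(2/3)*z/2) + C3*airybi(2^(2/3)*z/2), z)


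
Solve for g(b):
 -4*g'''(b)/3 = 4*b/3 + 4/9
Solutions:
 g(b) = C1 + C2*b + C3*b^2 - b^4/24 - b^3/18


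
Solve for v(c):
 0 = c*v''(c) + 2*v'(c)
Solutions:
 v(c) = C1 + C2/c


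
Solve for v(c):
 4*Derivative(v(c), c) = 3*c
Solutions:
 v(c) = C1 + 3*c^2/8


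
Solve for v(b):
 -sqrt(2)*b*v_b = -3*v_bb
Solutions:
 v(b) = C1 + C2*erfi(2^(3/4)*sqrt(3)*b/6)


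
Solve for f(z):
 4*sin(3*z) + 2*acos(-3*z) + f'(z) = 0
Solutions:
 f(z) = C1 - 2*z*acos(-3*z) - 2*sqrt(1 - 9*z^2)/3 + 4*cos(3*z)/3


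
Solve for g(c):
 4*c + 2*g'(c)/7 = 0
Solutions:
 g(c) = C1 - 7*c^2


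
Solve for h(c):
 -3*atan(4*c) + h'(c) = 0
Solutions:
 h(c) = C1 + 3*c*atan(4*c) - 3*log(16*c^2 + 1)/8


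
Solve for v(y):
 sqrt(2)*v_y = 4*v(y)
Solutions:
 v(y) = C1*exp(2*sqrt(2)*y)


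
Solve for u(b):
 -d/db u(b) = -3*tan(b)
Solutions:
 u(b) = C1 - 3*log(cos(b))


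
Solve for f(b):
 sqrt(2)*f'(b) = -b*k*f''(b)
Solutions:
 f(b) = C1 + b^(((re(k) - sqrt(2))*re(k) + im(k)^2)/(re(k)^2 + im(k)^2))*(C2*sin(sqrt(2)*log(b)*Abs(im(k))/(re(k)^2 + im(k)^2)) + C3*cos(sqrt(2)*log(b)*im(k)/(re(k)^2 + im(k)^2)))


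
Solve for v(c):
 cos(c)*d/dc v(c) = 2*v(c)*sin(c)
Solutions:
 v(c) = C1/cos(c)^2


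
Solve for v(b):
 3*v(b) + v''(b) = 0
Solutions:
 v(b) = C1*sin(sqrt(3)*b) + C2*cos(sqrt(3)*b)


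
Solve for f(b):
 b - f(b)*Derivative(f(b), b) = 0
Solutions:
 f(b) = -sqrt(C1 + b^2)
 f(b) = sqrt(C1 + b^2)


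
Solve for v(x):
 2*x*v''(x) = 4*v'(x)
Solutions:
 v(x) = C1 + C2*x^3


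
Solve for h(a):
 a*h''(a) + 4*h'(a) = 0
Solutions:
 h(a) = C1 + C2/a^3


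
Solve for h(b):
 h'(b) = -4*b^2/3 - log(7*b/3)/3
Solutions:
 h(b) = C1 - 4*b^3/9 - b*log(b)/3 - b*log(7)/3 + b/3 + b*log(3)/3


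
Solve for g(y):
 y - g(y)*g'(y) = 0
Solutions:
 g(y) = -sqrt(C1 + y^2)
 g(y) = sqrt(C1 + y^2)


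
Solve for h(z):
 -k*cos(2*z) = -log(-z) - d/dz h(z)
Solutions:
 h(z) = C1 + k*sin(2*z)/2 - z*log(-z) + z


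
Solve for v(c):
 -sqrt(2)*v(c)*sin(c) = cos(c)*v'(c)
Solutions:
 v(c) = C1*cos(c)^(sqrt(2))


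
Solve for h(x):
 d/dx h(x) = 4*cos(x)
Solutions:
 h(x) = C1 + 4*sin(x)


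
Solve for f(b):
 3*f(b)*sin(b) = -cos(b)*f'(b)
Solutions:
 f(b) = C1*cos(b)^3


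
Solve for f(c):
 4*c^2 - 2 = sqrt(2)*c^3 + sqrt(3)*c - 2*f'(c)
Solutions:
 f(c) = C1 + sqrt(2)*c^4/8 - 2*c^3/3 + sqrt(3)*c^2/4 + c


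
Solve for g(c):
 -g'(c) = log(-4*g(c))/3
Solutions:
 3*Integral(1/(log(-_y) + 2*log(2)), (_y, g(c))) = C1 - c


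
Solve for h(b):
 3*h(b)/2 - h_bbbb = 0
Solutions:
 h(b) = C1*exp(-2^(3/4)*3^(1/4)*b/2) + C2*exp(2^(3/4)*3^(1/4)*b/2) + C3*sin(2^(3/4)*3^(1/4)*b/2) + C4*cos(2^(3/4)*3^(1/4)*b/2)


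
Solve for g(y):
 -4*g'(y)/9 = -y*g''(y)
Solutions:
 g(y) = C1 + C2*y^(13/9)


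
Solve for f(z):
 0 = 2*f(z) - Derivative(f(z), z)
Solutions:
 f(z) = C1*exp(2*z)


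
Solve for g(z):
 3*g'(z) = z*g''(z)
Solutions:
 g(z) = C1 + C2*z^4


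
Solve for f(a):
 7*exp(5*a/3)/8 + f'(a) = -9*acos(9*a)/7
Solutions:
 f(a) = C1 - 9*a*acos(9*a)/7 + sqrt(1 - 81*a^2)/7 - 21*exp(5*a/3)/40


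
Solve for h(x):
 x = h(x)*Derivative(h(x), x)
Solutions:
 h(x) = -sqrt(C1 + x^2)
 h(x) = sqrt(C1 + x^2)


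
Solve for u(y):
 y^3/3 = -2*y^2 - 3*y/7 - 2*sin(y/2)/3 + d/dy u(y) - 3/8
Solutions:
 u(y) = C1 + y^4/12 + 2*y^3/3 + 3*y^2/14 + 3*y/8 - 4*cos(y/2)/3


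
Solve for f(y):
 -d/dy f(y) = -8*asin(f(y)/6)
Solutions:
 Integral(1/asin(_y/6), (_y, f(y))) = C1 + 8*y


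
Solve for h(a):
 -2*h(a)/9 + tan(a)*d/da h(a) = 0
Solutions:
 h(a) = C1*sin(a)^(2/9)


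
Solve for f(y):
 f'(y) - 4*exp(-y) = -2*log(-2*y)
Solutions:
 f(y) = C1 - 2*y*log(-y) + 2*y*(1 - log(2)) - 4*exp(-y)


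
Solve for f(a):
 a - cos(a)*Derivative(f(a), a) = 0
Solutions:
 f(a) = C1 + Integral(a/cos(a), a)


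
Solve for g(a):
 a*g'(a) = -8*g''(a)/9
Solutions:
 g(a) = C1 + C2*erf(3*a/4)


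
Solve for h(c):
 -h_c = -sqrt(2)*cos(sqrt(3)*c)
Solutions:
 h(c) = C1 + sqrt(6)*sin(sqrt(3)*c)/3


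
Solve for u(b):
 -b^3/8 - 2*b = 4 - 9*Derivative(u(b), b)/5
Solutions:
 u(b) = C1 + 5*b^4/288 + 5*b^2/9 + 20*b/9


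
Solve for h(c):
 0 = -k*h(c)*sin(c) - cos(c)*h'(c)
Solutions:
 h(c) = C1*exp(k*log(cos(c)))


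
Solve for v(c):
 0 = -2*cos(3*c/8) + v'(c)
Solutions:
 v(c) = C1 + 16*sin(3*c/8)/3


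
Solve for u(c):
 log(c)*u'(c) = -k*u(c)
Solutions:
 u(c) = C1*exp(-k*li(c))


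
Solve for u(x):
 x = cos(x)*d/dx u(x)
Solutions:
 u(x) = C1 + Integral(x/cos(x), x)


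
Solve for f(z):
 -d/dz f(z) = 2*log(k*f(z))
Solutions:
 li(k*f(z))/k = C1 - 2*z


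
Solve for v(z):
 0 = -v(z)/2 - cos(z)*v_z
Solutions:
 v(z) = C1*(sin(z) - 1)^(1/4)/(sin(z) + 1)^(1/4)


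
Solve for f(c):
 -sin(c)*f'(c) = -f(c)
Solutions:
 f(c) = C1*sqrt(cos(c) - 1)/sqrt(cos(c) + 1)


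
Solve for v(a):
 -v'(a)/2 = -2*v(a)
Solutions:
 v(a) = C1*exp(4*a)


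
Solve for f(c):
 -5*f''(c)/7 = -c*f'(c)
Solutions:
 f(c) = C1 + C2*erfi(sqrt(70)*c/10)


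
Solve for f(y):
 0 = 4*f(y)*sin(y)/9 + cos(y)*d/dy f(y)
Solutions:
 f(y) = C1*cos(y)^(4/9)


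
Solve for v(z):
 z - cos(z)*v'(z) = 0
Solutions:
 v(z) = C1 + Integral(z/cos(z), z)


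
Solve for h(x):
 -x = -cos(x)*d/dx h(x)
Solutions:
 h(x) = C1 + Integral(x/cos(x), x)
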